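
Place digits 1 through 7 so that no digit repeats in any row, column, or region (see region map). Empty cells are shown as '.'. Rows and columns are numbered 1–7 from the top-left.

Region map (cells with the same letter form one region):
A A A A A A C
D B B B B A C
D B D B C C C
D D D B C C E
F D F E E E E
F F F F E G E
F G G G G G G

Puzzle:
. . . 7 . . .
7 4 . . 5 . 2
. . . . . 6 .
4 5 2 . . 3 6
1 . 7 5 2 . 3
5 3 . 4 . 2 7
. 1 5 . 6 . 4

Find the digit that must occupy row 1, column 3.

4

row 2, column 6 = 1: row 2 has {2,4,5,7}; col 6 has {2,3,6}; region has {7} → only 1 remains.
row 3, column 1 = 3: row 3 has {6}; col 1 has {1,4,5,7}; region has {2,4,5,7} → only 3 remains.
row 3, column 3 = 1: row 3 has {3,6}; col 3 has {2,5,7}; region has {2,3,4,5,7} → only 1 remains.
row 3, column 4 = 2: row 3 has {1,3,6}; col 4 has {4,5,7}; region has {4,5} → only 2 remains.
row 3, column 7 = 5: row 3 has {1,2,3,6}; col 7 has {2,3,4,6,7}; region has {2,3,6} → only 5 remains.
row 4, column 4 = 1: row 4 has {2,3,4,5,6}; col 4 has {2,4,5,7}; region has {2,4,5} → only 1 remains.
row 4, column 5 = 7: row 4 has {1,2,3,4,5,6}; col 5 has {2,5,6}; region has {2,3,5,6} → only 7 remains.
row 5, column 2 = 6: row 5 has {1,2,3,5,7}; col 2 has {1,3,4,5}; region has {1,2,3,4,5,7} → only 6 remains.
row 5, column 6 = 4: row 5 has {1,2,3,5,6,7}; col 6 has {1,2,3,6}; region has {2,3,5,6,7} → only 4 remains.
row 6, column 3 = 6: row 6 has {2,3,4,5,7}; col 3 has {1,2,5,7}; region has {1,3,4,5,7} → only 6 remains.
row 6, column 5 = 1: row 6 has {2,3,4,5,6,7}; col 5 has {2,5,6,7}; region has {2,3,4,5,6,7} → only 1 remains.
row 7, column 1 = 2: row 7 has {1,4,5,6}; col 1 has {1,3,4,5,7}; region has {1,3,4,5,6,7} → only 2 remains.
row 7, column 4 = 3: row 7 has {1,2,4,5,6}; col 4 has {1,2,4,5,7}; region has {1,2,4,5,6} → only 3 remains.
row 7, column 6 = 7: row 7 has {1,2,3,4,5,6}; col 6 has {1,2,3,4,6}; region has {1,2,3,4,5,6} → only 7 remains.
row 1, column 1 = 6: row 1 has {7}; col 1 has {1,2,3,4,5,7}; region has {1,7} → only 6 remains.
row 1, column 2 = 2: row 1 has {6,7}; col 2 has {1,3,4,5,6}; region has {1,6,7} → only 2 remains.
row 1, column 6 = 5: row 1 has {2,6,7}; col 6 has {1,2,3,4,6,7}; region has {1,2,6,7} → only 5 remains.
row 1, column 7 = 1: row 1 has {2,5,6,7}; col 7 has {2,3,4,5,6,7}; region has {2,3,5,6,7} → only 1 remains.
row 2, column 3 = 3: row 2 has {1,2,4,5,7}; col 3 has {1,2,5,6,7}; region has {1,2,4,5} → only 3 remains.
row 2, column 4 = 6: row 2 has {1,2,3,4,5,7}; col 4 has {1,2,3,4,5,7}; region has {1,2,3,4,5} → only 6 remains.
row 3, column 2 = 7: row 3 has {1,2,3,5,6}; col 2 has {1,2,3,4,5,6}; region has {1,2,3,4,5,6} → only 7 remains.
row 3, column 5 = 4: row 3 has {1,2,3,5,6,7}; col 5 has {1,2,5,6,7}; region has {1,2,3,5,6,7} → only 4 remains.
row 1, column 3 = 4: row 1 has {1,2,5,6,7}; col 3 has {1,2,3,5,6,7}; region has {1,2,5,6,7} → only 4 remains.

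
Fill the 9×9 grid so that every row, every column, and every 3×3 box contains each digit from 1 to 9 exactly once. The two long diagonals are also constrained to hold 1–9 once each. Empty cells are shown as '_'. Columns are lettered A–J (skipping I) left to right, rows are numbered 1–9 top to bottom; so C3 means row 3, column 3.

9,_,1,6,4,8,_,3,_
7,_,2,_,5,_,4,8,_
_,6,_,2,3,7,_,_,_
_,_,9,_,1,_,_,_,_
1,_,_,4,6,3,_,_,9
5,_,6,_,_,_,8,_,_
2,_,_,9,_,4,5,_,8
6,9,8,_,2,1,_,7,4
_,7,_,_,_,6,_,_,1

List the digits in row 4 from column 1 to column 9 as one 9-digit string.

B1 = 5: row 1 has {1,3,4,6,8,9}; col 2 has {6,7,9}; box has {1,2,6,7,9} → only 5 remains.
B2 = 3: row 2 has {2,4,5,7,8}; col 2 has {5,6,7,9}; box has {1,2,5,6,7,9}; main diagonal has {1,5,6,7,9} → only 3 remains.
D2 = 1: row 2 has {2,3,4,5,7,8}; col 4 has {2,4,6,9}; box has {2,3,4,5,6,7,8} → only 1 remains.
F2 = 9: row 2 has {1,2,3,4,5,7,8}; col 6 has {1,3,4,6,7,8}; box has {1,2,3,4,5,6,7,8} → only 9 remains.
J2 = 6: row 2 has {1,2,3,4,5,7,8,9}; col 9 has {1,4,8,9}; box has {3,4,8} → only 6 remains.
C3 = 4: row 3 has {2,3,6,7}; col 3 has {1,2,6,8,9}; box has {1,2,3,5,6,7,9}; main diagonal has {1,3,5,6,7,9} → only 4 remains.
G3 = 1: row 3 has {2,3,4,6,7}; col 7 has {4,5,8}; box has {3,4,6,8}; anti-diagonal has {6,8,9} → only 1 remains.
J3 = 5: row 3 has {1,2,3,4,6,7}; col 9 has {1,4,6,8,9}; box has {1,3,4,6,8} → only 5 remains.
D4 = 8: row 4 has {1,9}; col 4 has {1,2,4,6,9}; box has {1,3,4,6}; main diagonal has {1,3,4,5,6,7,9} → only 8 remains.
C5 = 7: row 5 has {1,3,4,6,9}; col 3 has {1,2,4,6,8,9}; box has {1,5,6,9} → only 7 remains.
G5 = 2: row 5 has {1,3,4,6,7,9}; col 7 has {1,4,5,8}; box has {8,9} → only 2 remains.
H5 = 5: row 5 has {1,2,3,4,6,7,9}; col 8 has {3,7,8}; box has {2,8,9} → only 5 remains.
D6 = 7: row 6 has {5,6,8}; col 4 has {1,2,4,6,8,9}; box has {1,3,4,6,8}; anti-diagonal has {1,6,8,9} → only 7 remains.
E6 = 9: row 6 has {5,6,7,8}; col 5 has {1,2,3,4,5,6}; box has {1,3,4,6,7,8} → only 9 remains.
F6 = 2: row 6 has {5,6,7,8,9}; col 6 has {1,3,4,6,7,8,9}; box has {1,3,4,6,7,8,9}; main diagonal has {1,3,4,5,6,7,8,9} → only 2 remains.
J6 = 3: row 6 has {2,5,6,7,8,9}; col 9 has {1,4,5,6,8,9}; box has {2,5,8,9} → only 3 remains.
B7 = 1: row 7 has {2,4,5,8,9}; col 2 has {3,5,6,7,9}; box has {2,6,7,8,9} → only 1 remains.
C7 = 3: row 7 has {1,2,4,5,8,9}; col 3 has {1,2,4,6,7,8,9}; box has {1,2,6,7,8,9}; anti-diagonal has {1,6,7,8,9} → only 3 remains.
E7 = 7: row 7 has {1,2,3,4,5,8,9}; col 5 has {1,2,3,4,5,6,9}; box has {1,2,4,6,9} → only 7 remains.
H7 = 6: row 7 has {1,2,3,4,5,7,8,9}; col 8 has {3,5,7,8}; box has {1,4,5,7,8} → only 6 remains.
G8 = 3: row 8 has {1,2,4,6,7,8,9}; col 7 has {1,2,4,5,8}; box has {1,4,5,6,7,8} → only 3 remains.
A9 = 4: row 9 has {1,6,7}; col 1 has {1,2,5,6,7,9}; box has {1,2,3,6,7,8,9}; anti-diagonal has {1,3,6,7,8,9} → only 4 remains.
C9 = 5: row 9 has {1,4,6,7}; col 3 has {1,2,3,4,6,7,8,9}; box has {1,2,3,4,6,7,8,9} → only 5 remains.
D9 = 3: row 9 has {1,4,5,6,7}; col 4 has {1,2,4,6,7,8,9}; box has {1,2,4,6,7,9} → only 3 remains.
E9 = 8: row 9 has {1,3,4,5,6,7}; col 5 has {1,2,3,4,5,6,7,9}; box has {1,2,3,4,6,7,9} → only 8 remains.
G9 = 9: row 9 has {1,3,4,5,6,7,8}; col 7 has {1,2,3,4,5,8}; box has {1,3,4,5,6,7,8} → only 9 remains.
H9 = 2: row 9 has {1,3,4,5,6,7,8,9}; col 8 has {3,5,6,7,8}; box has {1,3,4,5,6,7,8,9} → only 2 remains.
G1 = 7: row 1 has {1,3,4,5,6,8,9}; col 7 has {1,2,3,4,5,8,9}; box has {1,3,4,5,6,8} → only 7 remains.
J1 = 2: row 1 has {1,3,4,5,6,7,8,9}; col 9 has {1,3,4,5,6,8,9}; box has {1,3,4,5,6,7,8}; anti-diagonal has {1,3,4,6,7,8,9} → only 2 remains.
A3 = 8: row 3 has {1,2,3,4,5,6,7}; col 1 has {1,2,4,5,6,7,9}; box has {1,2,3,4,5,6,7,9} → only 8 remains.
H3 = 9: row 3 has {1,2,3,4,5,6,7,8}; col 8 has {2,3,5,6,7,8}; box has {1,2,3,4,5,6,7,8} → only 9 remains.
A4 = 3: row 4 has {1,8,9}; col 1 has {1,2,4,5,6,7,8,9}; box has {1,5,6,7,9} → only 3 remains.
F4 = 5: row 4 has {1,3,8,9}; col 6 has {1,2,3,4,6,7,8,9}; box has {1,2,3,4,6,7,8,9}; anti-diagonal has {1,2,3,4,6,7,8,9} → only 5 remains.
G4 = 6: row 4 has {1,3,5,8,9}; col 7 has {1,2,3,4,5,7,8,9}; box has {2,3,5,8,9} → only 6 remains.
H4 = 4: row 4 has {1,3,5,6,8,9}; col 8 has {2,3,5,6,7,8,9}; box has {2,3,5,6,8,9} → only 4 remains.
J4 = 7: row 4 has {1,3,4,5,6,8,9}; col 9 has {1,2,3,4,5,6,8,9}; box has {2,3,4,5,6,8,9} → only 7 remains.
B5 = 8: row 5 has {1,2,3,4,5,6,7,9}; col 2 has {1,3,5,6,7,9}; box has {1,3,5,6,7,9} → only 8 remains.
B6 = 4: row 6 has {2,3,5,6,7,8,9}; col 2 has {1,3,5,6,7,8,9}; box has {1,3,5,6,7,8,9} → only 4 remains.
H6 = 1: row 6 has {2,3,4,5,6,7,8,9}; col 8 has {2,3,4,5,6,7,8,9}; box has {2,3,4,5,6,7,8,9} → only 1 remains.
D8 = 5: row 8 has {1,2,3,4,6,7,8,9}; col 4 has {1,2,3,4,6,7,8,9}; box has {1,2,3,4,6,7,8,9} → only 5 remains.
B4 = 2: row 4 has {1,3,4,5,6,7,8,9}; col 2 has {1,3,4,5,6,7,8,9}; box has {1,3,4,5,6,7,8,9} → only 2 remains.

329815647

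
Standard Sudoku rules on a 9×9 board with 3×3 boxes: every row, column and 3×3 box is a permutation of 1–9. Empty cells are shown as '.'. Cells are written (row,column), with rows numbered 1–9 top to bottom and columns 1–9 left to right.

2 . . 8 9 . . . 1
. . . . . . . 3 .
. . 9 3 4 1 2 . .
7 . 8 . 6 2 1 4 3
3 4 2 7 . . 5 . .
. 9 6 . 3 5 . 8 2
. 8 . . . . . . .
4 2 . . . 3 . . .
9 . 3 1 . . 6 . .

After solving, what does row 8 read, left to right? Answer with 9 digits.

421653897

(4,2) = 5: row 4 has {1,2,3,4,6,7,8}; col 2 has {2,4,8,9}; box has {2,3,4,6,7,8,9} → only 5 remains.
(4,4) = 9: row 4 has {1,2,3,4,5,6,7,8}; col 4 has {1,3,7,8}; box has {2,3,5,6,7} → only 9 remains.
(5,6) = 8: row 5 has {2,3,4,5,7}; col 6 has {1,2,3,5}; box has {2,3,5,6,7,9} → only 8 remains.
(6,1) = 1: row 6 has {2,3,5,6,8,9}; col 1 has {2,3,4,7,9}; box has {2,3,4,5,6,7,8,9} → only 1 remains.
(6,4) = 4: row 6 has {1,2,3,5,6,8,9}; col 4 has {1,3,7,8,9}; box has {2,3,5,6,7,8,9} → only 4 remains.
(6,7) = 7: row 6 has {1,2,3,4,5,6,8,9}; col 7 has {1,2,5,6}; box has {1,2,3,4,5,8} → only 7 remains.
(9,2) = 7: row 9 has {1,3,6,9}; col 2 has {2,4,5,8,9}; box has {2,3,4,8,9} → only 7 remains.
(9,6) = 4: row 9 has {1,3,6,7,9}; col 6 has {1,2,3,5,8}; box has {1,3} → only 4 remains.
(1,7) = 4: row 1 has {1,2,8,9}; col 7 has {1,2,5,6,7}; box has {1,2,3} → only 4 remains.
(3,2) = 6: row 3 has {1,2,3,4,9}; col 2 has {2,4,5,7,8,9}; box has {2,9} → only 6 remains.
(5,5) = 1: row 5 has {2,3,4,5,7,8}; col 5 has {3,4,6,9}; box has {2,3,4,5,6,7,8,9} → only 1 remains.
(1,2) = 3: row 1 has {1,2,4,8,9}; col 2 has {2,4,5,6,7,8,9}; box has {2,6,9} → only 3 remains.
(2,2) = 1: row 2 has {3}; col 2 has {2,3,4,5,6,7,8,9}; box has {2,3,6,9} → only 1 remains.
(2,3) = 4: in row 2, 4 can only go here (every other open cell in that row sees a 4).
(7,7) = 3: in row 7, 3 can only go here (every other open cell in that row sees a 3).
(7,9) = 4: in row 7, 4 can only go here (every other open cell in that row sees a 4).
(8,4) = 6: in row 8, 6 can only go here (every other open cell in that row sees a 6).
(7,1) = 6: in row 7, 6 can only go here (every other open cell in that row sees a 6).
(1,3) = 7: in column 3, 7 can only go here (every other open cell in that column sees a 7).
(1,6) = 6: row 1 has {1,2,3,4,7,8,9}; col 6 has {1,2,3,4,5,8}; box has {1,3,4,8,9} → only 6 remains.
(1,8) = 5: row 1 has {1,2,3,4,6,7,8,9}; col 8 has {3,4,8}; box has {1,2,3,4} → only 5 remains.
(2,6) = 7: row 2 has {1,3,4}; col 6 has {1,2,3,4,5,6,8}; box has {1,3,4,6,8,9} → only 7 remains.
(3,8) = 7: row 3 has {1,2,3,4,6,9}; col 8 has {3,4,5,8}; box has {1,2,3,4,5} → only 7 remains.
(3,9) = 8: row 3 has {1,2,3,4,6,7,9}; col 9 has {1,2,3,4}; box has {1,2,3,4,5,7} → only 8 remains.
(7,6) = 9: row 7 has {3,4,6,8}; col 6 has {1,2,3,4,5,6,7,8}; box has {1,3,4,6} → only 9 remains.
(9,8) = 2: row 9 has {1,3,4,6,7,9}; col 8 has {3,4,5,7,8}; box has {3,4,6} → only 2 remains.
(9,9) = 5: row 9 has {1,2,3,4,6,7,9}; col 9 has {1,2,3,4,8}; box has {2,3,4,6} → only 5 remains.
(2,7) = 9: row 2 has {1,3,4,7}; col 7 has {1,2,3,4,5,6,7}; box has {1,2,3,4,5,7,8} → only 9 remains.
(2,9) = 6: row 2 has {1,3,4,7,9}; col 9 has {1,2,3,4,5,8}; box has {1,2,3,4,5,7,8,9} → only 6 remains.
(3,1) = 5: row 3 has {1,2,3,4,6,7,8,9}; col 1 has {1,2,3,4,6,7,9}; box has {1,2,3,4,6,7,9} → only 5 remains.
(5,9) = 9: row 5 has {1,2,3,4,5,7,8}; col 9 has {1,2,3,4,5,6,8}; box has {1,2,3,4,5,7,8} → only 9 remains.
(7,8) = 1: row 7 has {3,4,6,8,9}; col 8 has {2,3,4,5,7,8}; box has {2,3,4,5,6} → only 1 remains.
(8,7) = 8: row 8 has {2,3,4,6}; col 7 has {1,2,3,4,5,6,7,9}; box has {1,2,3,4,5,6} → only 8 remains.
(8,8) = 9: row 8 has {2,3,4,6,8}; col 8 has {1,2,3,4,5,7,8}; box has {1,2,3,4,5,6,8} → only 9 remains.
(8,9) = 7: row 8 has {2,3,4,6,8,9}; col 9 has {1,2,3,4,5,6,8,9}; box has {1,2,3,4,5,6,8,9} → only 7 remains.
(9,5) = 8: row 9 has {1,2,3,4,5,6,7,9}; col 5 has {1,3,4,6,9}; box has {1,3,4,6,9} → only 8 remains.
(2,1) = 8: row 2 has {1,3,4,6,7,9}; col 1 has {1,2,3,4,5,6,7,9}; box has {1,2,3,4,5,6,7,9} → only 8 remains.
(5,8) = 6: row 5 has {1,2,3,4,5,7,8,9}; col 8 has {1,2,3,4,5,7,8,9}; box has {1,2,3,4,5,7,8,9} → only 6 remains.
(7,3) = 5: row 7 has {1,3,4,6,8,9}; col 3 has {2,3,4,6,7,8,9}; box has {2,3,4,6,7,8,9} → only 5 remains.
(7,4) = 2: row 7 has {1,3,4,5,6,8,9}; col 4 has {1,3,4,6,7,8,9}; box has {1,3,4,6,8,9} → only 2 remains.
(7,5) = 7: row 7 has {1,2,3,4,5,6,8,9}; col 5 has {1,3,4,6,8,9}; box has {1,2,3,4,6,8,9} → only 7 remains.
(8,3) = 1: row 8 has {2,3,4,6,7,8,9}; col 3 has {2,3,4,5,6,7,8,9}; box has {2,3,4,5,6,7,8,9} → only 1 remains.
(8,5) = 5: row 8 has {1,2,3,4,6,7,8,9}; col 5 has {1,3,4,6,7,8,9}; box has {1,2,3,4,6,7,8,9} → only 5 remains.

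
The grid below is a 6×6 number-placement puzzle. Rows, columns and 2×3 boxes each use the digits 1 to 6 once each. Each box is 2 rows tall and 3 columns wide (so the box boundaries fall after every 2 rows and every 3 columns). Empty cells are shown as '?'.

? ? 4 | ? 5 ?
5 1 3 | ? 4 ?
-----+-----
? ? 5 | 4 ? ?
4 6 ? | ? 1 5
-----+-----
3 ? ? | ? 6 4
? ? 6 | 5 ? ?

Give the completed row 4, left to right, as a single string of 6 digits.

462315

R1C2 = 2 (sole candidate).
R3C2 = 3 (sole candidate).
R3C5 = 2 (sole candidate).
R3C6 = 6 (sole candidate).
R4C3 = 2: row 4 has {1,4,5,6}; col 3 has {3,4,5,6}; box has {3,4,5,6} → only 2 remains.
R4C4 = 3: row 4 has {1,2,4,5,6}; col 4 has {4,5}; box has {1,2,4,5,6} → only 3 remains.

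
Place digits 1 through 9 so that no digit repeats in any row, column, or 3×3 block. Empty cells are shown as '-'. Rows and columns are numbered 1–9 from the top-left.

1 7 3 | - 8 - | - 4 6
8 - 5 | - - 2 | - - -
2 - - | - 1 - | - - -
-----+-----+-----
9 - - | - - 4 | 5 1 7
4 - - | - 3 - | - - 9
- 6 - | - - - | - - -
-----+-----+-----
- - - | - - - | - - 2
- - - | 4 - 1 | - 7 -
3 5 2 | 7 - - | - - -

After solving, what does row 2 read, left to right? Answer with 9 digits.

895642731

row 4, column 3 = 8: row 4 has {1,4,5,7,9}; col 3 has {2,3,5}; box has {4,6,9} → only 8 remains.
row 8, column 1 = 6: row 8 has {1,4,7}; col 1 has {1,2,3,4,8,9}; box has {2,3,5} → only 6 remains.
row 8, column 3 = 9: row 8 has {1,4,6,7}; col 3 has {2,3,5,8}; box has {2,3,5,6} → only 9 remains.
row 7, column 1 = 7: row 7 has {2}; col 1 has {1,2,3,4,6,8,9}; box has {2,3,5,6,9} → only 7 remains.
row 8, column 2 = 8: row 8 has {1,4,6,7,9}; col 2 has {5,6,7}; box has {2,3,5,6,7,9} → only 8 remains.
row 8, column 7 = 3: row 8 has {1,4,6,7,8,9}; col 7 has {5}; box has {2,7} → only 3 remains.
row 8, column 9 = 5: row 8 has {1,3,4,6,7,8,9}; col 9 has {2,6,7,9}; box has {2,3,7} → only 5 remains.
row 6, column 1 = 5: row 6 has {6}; col 1 has {1,2,3,4,6,7,8,9}; box has {4,6,8,9} → only 5 remains.
row 8, column 5 = 2: row 8 has {1,3,4,5,6,7,8,9}; col 5 has {1,3,8}; box has {1,4,7} → only 2 remains.
row 4, column 5 = 6: row 4 has {1,4,5,7,8,9}; col 5 has {1,2,3,8}; box has {3,4} → only 6 remains.
row 9, column 5 = 9: row 9 has {2,3,5,7}; col 5 has {1,2,3,6,8}; box has {1,2,4,7} → only 9 remains.
row 4, column 4 = 2: row 4 has {1,4,5,6,7,8,9}; col 4 has {4,7}; box has {3,4,6} → only 2 remains.
row 6, column 5 = 7: row 6 has {5,6}; col 5 has {1,2,3,6,8,9}; box has {2,3,4,6} → only 7 remains.
row 7, column 5 = 5: row 7 has {2,7}; col 5 has {1,2,3,6,7,8,9}; box has {1,2,4,7,9} → only 5 remains.
row 2, column 5 = 4: row 2 has {2,5,8}; col 5 has {1,2,3,5,6,7,8,9}; box has {1,2,8} → only 4 remains.
row 4, column 2 = 3: row 4 has {1,2,4,5,6,7,8,9}; col 2 has {5,6,7,8}; box has {4,5,6,8,9} → only 3 remains.
row 6, column 3 = 1: row 6 has {5,6,7}; col 3 has {2,3,5,8,9}; box has {3,4,5,6,8,9} → only 1 remains.
row 7, column 3 = 4: row 7 has {2,5,7}; col 3 has {1,2,3,5,8,9}; box has {2,3,5,6,7,8,9} → only 4 remains.
row 2, column 2 = 9: row 2 has {2,4,5,8}; col 2 has {3,5,6,7,8}; box has {1,2,3,5,7,8} → only 9 remains.
row 2, column 8 = 3: row 2 has {2,4,5,8,9}; col 8 has {1,4,7}; box has {4,6} → only 3 remains.
row 2, column 9 = 1: row 2 has {2,3,4,5,8,9}; col 9 has {2,5,6,7,9}; box has {3,4,6} → only 1 remains.
row 3, column 2 = 4: row 3 has {1,2}; col 2 has {3,5,6,7,8,9}; box has {1,2,3,5,7,8,9} → only 4 remains.
row 3, column 3 = 6: row 3 has {1,2,4}; col 3 has {1,2,3,4,5,8,9}; box has {1,2,3,4,5,7,8,9} → only 6 remains.
row 3, column 9 = 8: row 3 has {1,2,4,6}; col 9 has {1,2,5,6,7,9}; box has {1,3,4,6} → only 8 remains.
row 5, column 2 = 2: row 5 has {3,4,9}; col 2 has {3,4,5,6,7,8,9}; box has {1,3,4,5,6,8,9} → only 2 remains.
row 5, column 3 = 7: row 5 has {2,3,4,9}; col 3 has {1,2,3,4,5,6,8,9}; box has {1,2,3,4,5,6,8,9} → only 7 remains.
row 7, column 2 = 1: row 7 has {2,4,5,7}; col 2 has {2,3,4,5,6,7,8,9}; box has {2,3,4,5,6,7,8,9} → only 1 remains.
row 9, column 9 = 4: row 9 has {2,3,5,7,9}; col 9 has {1,2,5,6,7,8,9}; box has {2,3,5,7} → only 4 remains.
row 2, column 4 = 6: row 2 has {1,2,3,4,5,8,9}; col 4 has {2,4,7}; box has {1,2,4,8} → only 6 remains.
row 2, column 7 = 7: row 2 has {1,2,3,4,5,6,8,9}; col 7 has {3,5}; box has {1,3,4,6,8} → only 7 remains.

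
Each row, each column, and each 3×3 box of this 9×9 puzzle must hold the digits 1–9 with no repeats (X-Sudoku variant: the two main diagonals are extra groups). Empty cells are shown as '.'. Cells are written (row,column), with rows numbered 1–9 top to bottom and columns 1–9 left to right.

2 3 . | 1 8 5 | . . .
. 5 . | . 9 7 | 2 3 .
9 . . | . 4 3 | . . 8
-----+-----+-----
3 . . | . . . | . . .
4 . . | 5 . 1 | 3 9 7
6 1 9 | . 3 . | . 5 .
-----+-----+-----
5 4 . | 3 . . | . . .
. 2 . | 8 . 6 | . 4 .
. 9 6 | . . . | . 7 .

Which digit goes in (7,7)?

1

(1,8) = 6: row 1 has {1,2,3,5,8}; col 8 has {3,4,5,7,9}; box has {2,3,8} → only 6 remains.
(2,4) = 6: row 2 has {2,3,5,7,9}; col 4 has {1,3,5,8}; box has {1,3,4,5,7,8,9} → only 6 remains.
(3,4) = 2: row 3 has {3,4,8,9}; col 4 has {1,3,5,6,8}; box has {1,3,4,5,6,7,8,9} → only 2 remains.
(3,8) = 1: row 3 has {2,3,4,8,9}; col 8 has {3,4,5,6,7,9}; box has {2,3,6,8} → only 1 remains.
(5,2) = 8: row 5 has {1,3,4,5,7,9}; col 2 has {1,2,3,4,5,9}; box has {1,3,4,6,9} → only 8 remains.
(5,3) = 2: row 5 has {1,3,4,5,7,8,9}; col 3 has {6,9}; box has {1,3,4,6,8,9} → only 2 remains.
(5,5) = 6: row 5 has {1,2,3,4,5,7,8,9}; col 5 has {3,4,8,9}; box has {1,3,5}; main diagonal has {2,4,5}; anti-diagonal has {2,3} → only 6 remains.
(6,6) = 8: row 6 has {1,3,5,6,9}; col 6 has {1,3,5,6,7}; box has {1,3,5,6}; main diagonal has {2,4,5,6} → only 8 remains.
(6,7) = 4: row 6 has {1,3,5,6,8,9}; col 7 has {2,3}; box has {3,5,7,9} → only 4 remains.
(6,9) = 2: row 6 has {1,3,4,5,6,8,9}; col 9 has {7,8}; box has {3,4,5,7,9} → only 2 remains.
(9,4) = 4: row 9 has {6,7,9}; col 4 has {1,2,3,5,6,8}; box has {3,6,8} → only 4 remains.
(9,6) = 2: row 9 has {4,6,7,9}; col 6 has {1,3,5,6,7,8}; box has {3,4,6,8} → only 2 remains.
(2,9) = 4: row 2 has {2,3,5,6,7,9}; col 9 has {2,7,8}; box has {1,2,3,6,8} → only 4 remains.
(3,3) = 7: row 3 has {1,2,3,4,8,9}; col 3 has {2,6,9}; box has {2,3,5,9}; main diagonal has {2,4,5,6,8} → only 7 remains.
(3,7) = 5: row 3 has {1,2,3,4,7,8,9}; col 7 has {2,3,4}; box has {1,2,3,4,6,8}; anti-diagonal has {2,3,6} → only 5 remains.
(4,2) = 7: row 4 has {3}; col 2 has {1,2,3,4,5,8,9}; box has {1,2,3,4,6,8,9} → only 7 remains.
(4,3) = 5: row 4 has {3,7}; col 3 has {2,6,7,9}; box has {1,2,3,4,6,7,8,9} → only 5 remains.
(4,4) = 9: row 4 has {3,5,7}; col 4 has {1,2,3,4,5,6,8}; box has {1,3,5,6,8}; main diagonal has {2,4,5,6,7,8} → only 9 remains.
(4,5) = 2: row 4 has {3,5,7,9}; col 5 has {3,4,6,8,9}; box has {1,3,5,6,8,9} → only 2 remains.
(4,6) = 4: row 4 has {2,3,5,7,9}; col 6 has {1,2,3,5,6,7,8}; box has {1,2,3,5,6,8,9}; anti-diagonal has {2,3,5,6} → only 4 remains.
(4,8) = 8: row 4 has {2,3,4,5,7,9}; col 8 has {1,3,4,5,6,7,9}; box has {2,3,4,5,7,9} → only 8 remains.
(6,4) = 7: row 6 has {1,2,3,4,5,6,8,9}; col 4 has {1,2,3,4,5,6,8,9}; box has {1,2,3,4,5,6,8,9}; anti-diagonal has {2,3,4,5,6} → only 7 remains.
(7,6) = 9: row 7 has {3,4,5}; col 6 has {1,2,3,4,5,6,7,8}; box has {2,3,4,6,8} → only 9 remains.
(7,7) = 1: row 7 has {3,4,5,9}; col 7 has {2,3,4,5}; box has {4,7}; main diagonal has {2,4,5,6,7,8,9} → only 1 remains.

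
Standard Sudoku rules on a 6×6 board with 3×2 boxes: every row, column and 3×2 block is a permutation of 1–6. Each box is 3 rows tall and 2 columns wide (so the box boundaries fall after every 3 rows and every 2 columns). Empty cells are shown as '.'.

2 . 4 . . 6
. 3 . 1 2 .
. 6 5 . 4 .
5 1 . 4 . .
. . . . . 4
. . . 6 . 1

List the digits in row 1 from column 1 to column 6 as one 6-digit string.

254316

r1c2 = 5: row 1 has {2,4,6}; col 2 has {1,3,6}; box has {2,3,6} → only 5 remains.
r1c4 = 3: row 1 has {2,4,5,6}; col 4 has {1,4,6}; box has {1,4,5} → only 3 remains.
r1c5 = 1: row 1 has {2,3,4,5,6}; col 5 has {2,4}; box has {2,4,6} → only 1 remains.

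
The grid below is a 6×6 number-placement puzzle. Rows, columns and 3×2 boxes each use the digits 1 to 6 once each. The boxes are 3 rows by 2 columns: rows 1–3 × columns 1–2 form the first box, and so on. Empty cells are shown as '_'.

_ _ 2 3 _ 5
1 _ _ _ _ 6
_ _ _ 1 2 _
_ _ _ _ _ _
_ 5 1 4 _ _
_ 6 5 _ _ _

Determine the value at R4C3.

R1C2 = 4 (sole candidate).
R1C5 = 1 (sole candidate).
R2C3 = 4 (sole candidate).
R2C4 = 5 (sole candidate).
R2C5 = 3 (sole candidate).
R3C2 = 3 (sole candidate).
R3C3 = 6 (sole candidate).
R3C6 = 4 (sole candidate).
R4C3 = 3: row 4 has {}; col 3 has {1,2,4,5,6}; box has {1,4,5} → only 3 remains.

3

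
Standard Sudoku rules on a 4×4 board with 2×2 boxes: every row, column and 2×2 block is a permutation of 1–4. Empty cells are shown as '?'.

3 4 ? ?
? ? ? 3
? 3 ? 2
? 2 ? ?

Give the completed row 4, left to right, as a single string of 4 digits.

row 1, column 4 = 1: row 1 has {3,4}; col 4 has {2,3}; box has {3} → only 1 remains.
row 2, column 2 = 1: row 2 has {3}; col 2 has {2,3,4}; box has {3,4} → only 1 remains.
row 4, column 4 = 4: row 4 has {2}; col 4 has {1,2,3}; box has {2} → only 4 remains.
row 1, column 3 = 2: row 1 has {1,3,4}; col 3 has {}; box has {1,3} → only 2 remains.
row 2, column 1 = 2: row 2 has {1,3}; col 1 has {3}; box has {1,3,4} → only 2 remains.
row 2, column 3 = 4: row 2 has {1,2,3}; col 3 has {2}; box has {1,2,3} → only 4 remains.
row 3, column 3 = 1: row 3 has {2,3}; col 3 has {2,4}; box has {2,4} → only 1 remains.
row 4, column 1 = 1: row 4 has {2,4}; col 1 has {2,3}; box has {2,3} → only 1 remains.
row 4, column 3 = 3: row 4 has {1,2,4}; col 3 has {1,2,4}; box has {1,2,4} → only 3 remains.

1234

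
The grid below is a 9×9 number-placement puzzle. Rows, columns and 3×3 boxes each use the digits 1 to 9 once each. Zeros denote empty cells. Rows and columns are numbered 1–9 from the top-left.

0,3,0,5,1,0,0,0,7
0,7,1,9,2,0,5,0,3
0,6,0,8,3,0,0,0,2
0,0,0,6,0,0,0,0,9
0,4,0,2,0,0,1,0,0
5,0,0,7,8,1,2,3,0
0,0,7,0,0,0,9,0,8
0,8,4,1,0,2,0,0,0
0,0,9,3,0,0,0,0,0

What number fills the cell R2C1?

R3C3 = 5: row 3 has {2,3,6,8}; col 3 has {1,4,7,9}; box has {1,3,6,7} → only 5 remains.
R3C7 = 4: row 3 has {2,3,5,6,8}; col 7 has {1,2,5,9}; box has {2,3,5,7} → only 4 remains.
R6C2 = 9: row 6 has {1,2,3,5,7,8}; col 2 has {3,4,6,7,8}; box has {4,5} → only 9 remains.
R6C3 = 6: row 6 has {1,2,3,5,7,8,9}; col 3 has {1,4,5,7,9}; box has {4,5,9} → only 6 remains.
R6C9 = 4: row 6 has {1,2,3,5,6,7,8,9}; col 9 has {2,3,7,8,9}; box has {1,2,3,9} → only 4 remains.
R7C4 = 4: row 7 has {7,8,9}; col 4 has {1,2,3,5,6,7,8,9}; box has {1,2,3} → only 4 remains.
R3C1 = 9: row 3 has {2,3,4,5,6,8}; col 1 has {5}; box has {1,3,5,6,7} → only 9 remains.
R3C6 = 7: row 3 has {2,3,4,5,6,8,9}; col 6 has {1,2}; box has {1,2,3,5,8,9} → only 7 remains.
R3C8 = 1: row 3 has {2,3,4,5,6,7,8,9}; col 8 has {3}; box has {2,3,4,5,7} → only 1 remains.
R1C8 = 9: in row 1, 9 can only go here (every other open cell in that row sees a 9).
R7C1 = 3: in row 7, 3 can only go here (every other open cell in that row sees a 3).
R8C1 = 6: row 8 has {1,2,4,8}; col 1 has {3,5,9}; box has {3,4,7,8,9} → only 6 remains.
R8C9 = 5: row 8 has {1,2,4,6,8}; col 9 has {2,3,4,7,8,9}; box has {8,9} → only 5 remains.
R5C9 = 6: row 5 has {1,2,4}; col 9 has {2,3,4,5,7,8,9}; box has {1,2,3,4,9} → only 6 remains.
R8C8 = 7: row 8 has {1,2,4,5,6,8}; col 8 has {1,3,9}; box has {5,8,9} → only 7 remains.
R9C7 = 6: row 9 has {3,9}; col 7 has {1,2,4,5,9}; box has {5,7,8,9} → only 6 remains.
R9C9 = 1: row 9 has {3,6,9}; col 9 has {2,3,4,5,6,7,8,9}; box has {5,6,7,8,9} → only 1 remains.
R1C7 = 8: row 1 has {1,3,5,7,9}; col 7 has {1,2,4,5,6,9}; box has {1,2,3,4,5,7,9} → only 8 remains.
R2C8 = 6: row 2 has {1,2,3,5,7,9}; col 8 has {1,3,7,9}; box has {1,2,3,4,5,7,8,9} → only 6 remains.
R4C7 = 7: row 4 has {6,9}; col 7 has {1,2,4,5,6,8,9}; box has {1,2,3,4,6,9} → only 7 remains.
R7C8 = 2: row 7 has {3,4,7,8,9}; col 8 has {1,3,6,7,9}; box has {1,5,6,7,8,9} → only 2 remains.
R8C5 = 9: row 8 has {1,2,4,5,6,7,8}; col 5 has {1,2,3,8}; box has {1,2,3,4} → only 9 remains.
R8C7 = 3: row 8 has {1,2,4,5,6,7,8,9}; col 7 has {1,2,4,5,6,7,8,9}; box has {1,2,5,6,7,8,9} → only 3 remains.
R9C1 = 2: row 9 has {1,3,6,9}; col 1 has {3,5,6,9}; box has {3,4,6,7,8,9} → only 2 remains.
R9C2 = 5: row 9 has {1,2,3,6,9}; col 2 has {3,4,6,7,8,9}; box has {2,3,4,6,7,8,9} → only 5 remains.
R9C5 = 7: row 9 has {1,2,3,5,6,9}; col 5 has {1,2,3,8,9}; box has {1,2,3,4,9} → only 7 remains.
R9C6 = 8: row 9 has {1,2,3,5,6,7,9}; col 6 has {1,2,7}; box has {1,2,3,4,7,9} → only 8 remains.
R9C8 = 4: row 9 has {1,2,3,5,6,7,8,9}; col 8 has {1,2,3,6,7,9}; box has {1,2,3,5,6,7,8,9} → only 4 remains.
R1C1 = 4: row 1 has {1,3,5,7,8,9}; col 1 has {2,3,5,6,9}; box has {1,3,5,6,7,9} → only 4 remains.
R1C3 = 2: row 1 has {1,3,4,5,7,8,9}; col 3 has {1,4,5,6,7,9}; box has {1,3,4,5,6,7,9} → only 2 remains.
R1C6 = 6: row 1 has {1,2,3,4,5,7,8,9}; col 6 has {1,2,7,8}; box has {1,2,3,5,7,8,9} → only 6 remains.
R2C1 = 8: row 2 has {1,2,3,5,6,7,9}; col 1 has {2,3,4,5,6,9}; box has {1,2,3,4,5,6,7,9} → only 8 remains.

8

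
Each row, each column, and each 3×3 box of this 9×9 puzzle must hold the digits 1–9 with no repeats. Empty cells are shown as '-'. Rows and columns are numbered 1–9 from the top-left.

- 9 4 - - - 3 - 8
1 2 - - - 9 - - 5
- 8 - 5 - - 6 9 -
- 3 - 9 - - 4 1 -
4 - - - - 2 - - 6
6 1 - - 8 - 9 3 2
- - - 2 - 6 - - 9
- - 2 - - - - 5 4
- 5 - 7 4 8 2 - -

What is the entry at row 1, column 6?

row 2, column 7 = 7: row 2 has {1,2,5,9}; col 7 has {2,3,4,6,9}; box has {3,5,6,8,9} → only 7 remains.
row 2, column 8 = 4: row 2 has {1,2,5,7,9}; col 8 has {1,3,5,9}; box has {3,5,6,7,8,9} → only 4 remains.
row 3, column 9 = 1: row 3 has {5,6,8,9}; col 9 has {2,4,5,6,8,9}; box has {3,4,5,6,7,8,9} → only 1 remains.
row 4, column 9 = 7: row 4 has {1,3,4,9}; col 9 has {1,2,4,5,6,8,9}; box has {1,2,3,4,6,9} → only 7 remains.
row 5, column 2 = 7: row 5 has {2,4,6}; col 2 has {1,2,3,5,8,9}; box has {1,3,4,6} → only 7 remains.
row 5, column 8 = 8: row 5 has {2,4,6,7}; col 8 has {1,3,4,5,9}; box has {1,2,3,4,6,7,9} → only 8 remains.
row 6, column 3 = 5: row 6 has {1,2,3,6,8,9}; col 3 has {2,4}; box has {1,3,4,6,7} → only 5 remains.
row 6, column 4 = 4: row 6 has {1,2,3,5,6,8,9}; col 4 has {2,5,7,9}; box has {2,8,9} → only 4 remains.
row 6, column 6 = 7: row 6 has {1,2,3,4,5,6,8,9}; col 6 has {2,6,8,9}; box has {2,4,8,9} → only 7 remains.
row 7, column 2 = 4: row 7 has {2,6,9}; col 2 has {1,2,3,5,7,8,9}; box has {2,5} → only 4 remains.
row 7, column 8 = 7: row 7 has {2,4,6,9}; col 8 has {1,3,4,5,8,9}; box has {2,4,5,9} → only 7 remains.
row 8, column 2 = 6: row 8 has {2,4,5}; col 2 has {1,2,3,4,5,7,8,9}; box has {2,4,5} → only 6 remains.
row 9, column 8 = 6: row 9 has {2,4,5,7,8}; col 8 has {1,3,4,5,7,8,9}; box has {2,4,5,7,9} → only 6 remains.
row 9, column 9 = 3: row 9 has {2,4,5,6,7,8}; col 9 has {1,2,4,5,6,7,8,9}; box has {2,4,5,6,7,9} → only 3 remains.
row 1, column 6 = 1: row 1 has {3,4,8,9}; col 6 has {2,6,7,8,9}; box has {5,9} → only 1 remains.

1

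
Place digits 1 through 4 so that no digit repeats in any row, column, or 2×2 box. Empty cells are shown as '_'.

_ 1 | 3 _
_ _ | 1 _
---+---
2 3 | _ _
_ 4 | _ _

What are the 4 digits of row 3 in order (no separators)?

2341

r1c1 = 4: row 1 has {1,3}; col 1 has {2}; box has {1} → only 4 remains.
r1c4 = 2: row 1 has {1,3,4}; col 4 has {}; box has {1,3} → only 2 remains.
r2c1 = 3: row 2 has {1}; col 1 has {2,4}; box has {1,4} → only 3 remains.
r2c2 = 2: row 2 has {1,3}; col 2 has {1,3,4}; box has {1,3,4} → only 2 remains.
r2c4 = 4: row 2 has {1,2,3}; col 4 has {2}; box has {1,2,3} → only 4 remains.
r3c3 = 4: row 3 has {2,3}; col 3 has {1,3}; box has {} → only 4 remains.
r3c4 = 1: row 3 has {2,3,4}; col 4 has {2,4}; box has {4} → only 1 remains.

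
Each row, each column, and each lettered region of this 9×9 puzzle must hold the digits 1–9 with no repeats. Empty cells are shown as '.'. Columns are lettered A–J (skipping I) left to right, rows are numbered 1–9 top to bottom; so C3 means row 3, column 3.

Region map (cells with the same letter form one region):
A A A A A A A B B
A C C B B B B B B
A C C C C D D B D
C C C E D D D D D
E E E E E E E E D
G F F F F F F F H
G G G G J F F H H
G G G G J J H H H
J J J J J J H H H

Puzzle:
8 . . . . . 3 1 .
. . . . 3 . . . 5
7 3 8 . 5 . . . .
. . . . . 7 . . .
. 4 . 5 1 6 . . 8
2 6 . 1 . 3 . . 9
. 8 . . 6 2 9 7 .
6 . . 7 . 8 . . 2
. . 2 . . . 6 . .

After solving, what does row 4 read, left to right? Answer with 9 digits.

J1 = 7: in row 1, 7 can only go here (every other open cell in that row sees a 7).
D4 = 8: in row 4, 8 can only go here (every other open cell in that row sees an 8).
H9 = 8: in row 9, 8 can only go here (every other open cell in that row sees an 8).
G2 = 8: in row 2, 8 can only go here (every other open cell in that row sees an 8).
E6 = 8: in row 6, 8 can only go here (every other open cell in that row sees an 8).
E9 = 7: in column 5, 7 can only go here (every other open cell in that column sees a 7).
B2 = 7: in column 2, 7 can only go here (every other open cell in that column sees a 7).
A2 = 1: in region A, 1 can only go here (every other open cell in that region sees a 1).
Singles propagation stalls before every target cell is settled. Branch on G5 (candidates {2,7}).
  Try G5 = 7: this forces H5=2, D2=2, G3=2, B4=2, E1=2, C6=7, C4=1, J7=1; then column 7 has no cell left for 1 — contradiction.
So G5 = 2.
C5 = 7 (hidden single in row 5).
G6 = 7 (hidden single in row 6).
Singles propagation stalls; E4 is still open with candidates {2,4,9}.
  Try E4 = 4: this forces G3=1, J3=6, A4=9, G4=5, J4=3, A5=3, H5=9, E8=9; then row 9 has no cell left for 9 — contradiction.
  Try E4 = 9: this forces A4=4, E8=4, E1=2, J9=4, B4=2; then region D has no cell left for 2 — contradiction.
So E4 = 2.
B1 = 2 (hidden single in column 2).
D3 = 2 (hidden single in region C).
H2 = 2 (hidden single in row 2).
Singles propagation stalls; B4 is still open with candidates {1,9}.
  Try B4 = 9: this forces A4=4, C2=6, C4=1, G4=5, D1=6, J7=1, G8=4, J9=3; then region J has no cell left for 3 — contradiction.
So B4 = 1.
F9 = 1 (hidden single in region J).
F1 = 5 (hidden single in column 6).
Singles propagation stalls; G4 is still open with candidates {4,5}.
  Try G4 = 4: this forces F3=9, G3=1, J3=6; then column 8 has no cell left for 6 — contradiction.
So G4 = 5.
H8 = 5 (hidden single in region H).
H6 = 4 (sole candidate).
B8 = 9 (sole candidate).
E8 = 4 (sole candidate).
G8 = 1 (sole candidate).
B9 = 5 (sole candidate).
E1 = 9 (sole candidate).
G3 = 4 (sole candidate).
C6 = 5 (sole candidate).
C8 = 3 (sole candidate).
F3 = 9 (sole candidate).
H3 = 6 (sole candidate).
J3 = 1 (sole candidate).
H4 = 3: row 4 has {1,2,5,7,8}; col 8 has {1,2,4,5,6,7,8}; region has {1,2,4,5,7,8,9} → only 3 remains.
J4 = 6: row 4 has {1,2,3,5,7,8}; col 9 has {1,2,5,7,8,9}; region has {1,2,3,4,5,7,8,9} → only 6 remains.
H5 = 9 (sole candidate).
D7 = 4 (sole candidate).
J7 = 3 (sole candidate).
J9 = 4 (sole candidate).
D1 = 6 (sole candidate).
D2 = 9 (sole candidate).
F2 = 4 (sole candidate).
A5 = 3 (sole candidate).
A7 = 5 (sole candidate).
C7 = 1 (sole candidate).
A9 = 9 (sole candidate).
D9 = 3 (sole candidate).
C1 = 4 (sole candidate).
C2 = 6 (sole candidate).
A4 = 4: row 4 has {1,2,3,5,6,7,8}; col 1 has {1,2,3,5,6,7,8,9}; region has {1,2,3,5,6,7,8} → only 4 remains.
C4 = 9: row 4 has {1,2,3,4,5,6,7,8}; col 3 has {1,2,3,4,5,6,7,8}; region has {1,2,3,4,5,6,7,8} → only 9 remains.

419827536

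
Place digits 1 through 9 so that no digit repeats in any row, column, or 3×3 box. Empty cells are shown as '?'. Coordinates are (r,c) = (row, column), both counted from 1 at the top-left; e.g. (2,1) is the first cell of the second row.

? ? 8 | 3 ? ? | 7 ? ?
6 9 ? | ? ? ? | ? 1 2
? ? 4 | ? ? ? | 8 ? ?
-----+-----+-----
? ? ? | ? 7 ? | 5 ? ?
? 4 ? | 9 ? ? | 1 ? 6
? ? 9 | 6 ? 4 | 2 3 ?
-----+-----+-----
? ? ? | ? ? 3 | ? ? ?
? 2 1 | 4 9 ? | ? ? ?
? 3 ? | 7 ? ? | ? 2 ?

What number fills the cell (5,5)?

3

(5,5) = 3: in column 5, 3 can only go here (every other open cell in that column sees a 3).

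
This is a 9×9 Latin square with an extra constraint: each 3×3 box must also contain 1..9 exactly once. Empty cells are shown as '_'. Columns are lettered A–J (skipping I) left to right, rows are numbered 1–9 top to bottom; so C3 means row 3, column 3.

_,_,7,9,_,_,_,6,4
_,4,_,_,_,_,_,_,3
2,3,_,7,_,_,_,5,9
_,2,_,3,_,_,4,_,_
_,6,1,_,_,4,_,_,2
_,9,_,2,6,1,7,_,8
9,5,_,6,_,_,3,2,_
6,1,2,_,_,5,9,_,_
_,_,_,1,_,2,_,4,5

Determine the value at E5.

B1 = 8: row 1 has {4,6,7,9}; col 2 has {1,2,3,4,5,6,9}; box has {2,3,4,7} → only 8 remains.
F1 = 3: row 1 has {4,6,7,8,9}; col 6 has {1,2,4,5}; box has {7,9} → only 3 remains.
C3 = 6: row 3 has {2,3,5,7,9}; col 3 has {1,2,7}; box has {2,3,4,7,8} → only 6 remains.
F3 = 8: row 3 has {2,3,5,6,7,9}; col 6 has {1,2,3,4,5}; box has {3,7,9} → only 8 remains.
G3 = 1: row 3 has {2,3,5,6,7,8,9}; col 7 has {3,4,7,9}; box has {3,4,5,6,9} → only 1 remains.
G5 = 5: row 5 has {1,2,4,6}; col 7 has {1,3,4,7,9}; box has {2,4,7,8} → only 5 remains.
H6 = 3: row 6 has {1,2,6,7,8,9}; col 8 has {2,4,5,6}; box has {2,4,5,7,8} → only 3 remains.
F7 = 7: row 7 has {2,3,5,6,9}; col 6 has {1,2,3,4,5,8}; box has {1,2,5,6} → only 7 remains.
J7 = 1: row 7 has {2,3,5,6,7,9}; col 9 has {2,3,4,5,8,9}; box has {2,3,4,5,9} → only 1 remains.
J8 = 7: row 8 has {1,2,5,6,9}; col 9 has {1,2,3,4,5,8,9}; box has {1,2,3,4,5,9} → only 7 remains.
B9 = 7: row 9 has {1,2,4,5}; col 2 has {1,2,3,4,5,6,8,9}; box has {1,2,5,6,9} → only 7 remains.
G1 = 2: row 1 has {3,4,6,7,8,9}; col 7 has {1,3,4,5,7,9}; box has {1,3,4,5,6,9} → only 2 remains.
D2 = 5: row 2 has {3,4}; col 4 has {1,2,3,6,7,9}; box has {3,7,8,9} → only 5 remains.
F2 = 6: row 2 has {3,4,5}; col 6 has {1,2,3,4,5,7,8}; box has {3,5,7,8,9} → only 6 remains.
G2 = 8: row 2 has {3,4,5,6}; col 7 has {1,2,3,4,5,7,9}; box has {1,2,3,4,5,6,9} → only 8 remains.
H2 = 7: row 2 has {3,4,5,6,8}; col 8 has {2,3,4,5,6}; box has {1,2,3,4,5,6,8,9} → only 7 remains.
E3 = 4: row 3 has {1,2,3,5,6,7,8,9}; col 5 has {6}; box has {3,5,6,7,8,9} → only 4 remains.
F4 = 9: row 4 has {2,3,4}; col 6 has {1,2,3,4,5,6,7,8}; box has {1,2,3,4,6} → only 9 remains.
H4 = 1: row 4 has {2,3,4,9}; col 8 has {2,3,4,5,6,7}; box has {2,3,4,5,7,8} → only 1 remains.
J4 = 6: row 4 has {1,2,3,4,9}; col 9 has {1,2,3,4,5,7,8,9}; box has {1,2,3,4,5,7,8} → only 6 remains.
D5 = 8: row 5 has {1,2,4,5,6}; col 4 has {1,2,3,5,6,7,9}; box has {1,2,3,4,6,9} → only 8 remains.
E5 = 7: row 5 has {1,2,4,5,6,8}; col 5 has {4,6}; box has {1,2,3,4,6,8,9} → only 7 remains.

7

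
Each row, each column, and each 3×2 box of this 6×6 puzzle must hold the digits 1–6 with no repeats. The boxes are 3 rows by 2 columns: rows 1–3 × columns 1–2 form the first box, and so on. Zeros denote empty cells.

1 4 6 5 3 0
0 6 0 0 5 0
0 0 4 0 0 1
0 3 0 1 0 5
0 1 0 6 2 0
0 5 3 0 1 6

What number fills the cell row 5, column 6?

row 1, column 6 = 2 (sole candidate).
row 2, column 6 = 4 (sole candidate).
row 3, column 2 = 2 (sole candidate).
row 3, column 4 = 3 (sole candidate).
row 3, column 5 = 6 (sole candidate).
row 4, column 3 = 2 (sole candidate).
row 4, column 5 = 4 (sole candidate).
row 5, column 1 = 4 (sole candidate).
row 5, column 3 = 5 (sole candidate).
row 5, column 6 = 3: row 5 has {1,2,4,5,6}; col 6 has {1,2,4,5,6}; box has {1,2,4,5,6} → only 3 remains.

3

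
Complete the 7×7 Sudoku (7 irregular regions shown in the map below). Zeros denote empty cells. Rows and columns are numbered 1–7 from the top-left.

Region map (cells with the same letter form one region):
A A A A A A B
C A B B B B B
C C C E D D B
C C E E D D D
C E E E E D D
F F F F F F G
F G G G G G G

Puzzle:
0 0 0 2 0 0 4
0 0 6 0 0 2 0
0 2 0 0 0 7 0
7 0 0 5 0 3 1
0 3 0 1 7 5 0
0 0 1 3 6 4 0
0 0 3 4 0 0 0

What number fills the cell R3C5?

4

R2C4 = 7 (sole candidate).
R3C4 = 6 (sole candidate).
R3C5 = 4: row 3 has {2,6,7}; col 5 has {6,7}; region has {1,3,5,7} → only 4 remains.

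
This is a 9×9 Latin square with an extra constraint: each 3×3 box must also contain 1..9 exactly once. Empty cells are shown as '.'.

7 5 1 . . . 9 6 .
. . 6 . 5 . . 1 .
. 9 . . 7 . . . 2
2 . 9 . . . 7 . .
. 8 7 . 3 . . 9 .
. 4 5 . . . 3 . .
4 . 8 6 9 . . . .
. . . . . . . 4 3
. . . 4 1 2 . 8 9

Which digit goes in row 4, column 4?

row 4, column 8 = 5: row 4 has {2,7,9}; col 8 has {1,4,6,8,9}; box has {3,7,9} → only 5 remains.
row 6, column 8 = 2: row 6 has {3,4,5}; col 8 has {1,4,5,6,8,9}; box has {3,5,7,9} → only 2 remains.
row 7, column 8 = 7: row 7 has {4,6,8,9}; col 8 has {1,2,4,5,6,8,9}; box has {3,4,8,9} → only 7 remains.
row 8, column 3 = 2: row 8 has {3,4}; col 3 has {1,5,6,7,8,9}; box has {4,8} → only 2 remains.
row 8, column 5 = 8: row 8 has {2,3,4}; col 5 has {1,3,5,7,9}; box has {1,2,4,6,9} → only 8 remains.
row 9, column 3 = 3: row 9 has {1,2,4,8,9}; col 3 has {1,2,5,6,7,8,9}; box has {2,4,8} → only 3 remains.
row 3, column 3 = 4: row 3 has {2,7,9}; col 3 has {1,2,3,5,6,7,8,9}; box has {1,5,6,7,9} → only 4 remains.
row 3, column 8 = 3: row 3 has {2,4,7,9}; col 8 has {1,2,4,5,6,7,8,9}; box has {1,2,6,9} → only 3 remains.
row 6, column 5 = 6: row 6 has {2,3,4,5}; col 5 has {1,3,5,7,8,9}; box has {3} → only 6 remains.
row 7, column 2 = 1: row 7 has {4,6,7,8,9}; col 2 has {4,5,8,9}; box has {2,3,4,8} → only 1 remains.
row 7, column 9 = 5: row 7 has {1,4,6,7,8,9}; col 9 has {2,3,9}; box has {3,4,7,8,9} → only 5 remains.
row 9, column 7 = 6: row 9 has {1,2,3,4,8,9}; col 7 has {3,7,9}; box has {3,4,5,7,8,9} → only 6 remains.
row 3, column 1 = 8: row 3 has {2,3,4,7,9}; col 1 has {2,4,7}; box has {1,4,5,6,7,9} → only 8 remains.
row 3, column 4 = 1: row 3 has {2,3,4,7,8,9}; col 4 has {4,6}; box has {5,7} → only 1 remains.
row 3, column 6 = 6: row 3 has {1,2,3,4,7,8,9}; col 6 has {2}; box has {1,5,7} → only 6 remains.
row 3, column 7 = 5: row 3 has {1,2,3,4,6,7,8,9}; col 7 has {3,6,7,9}; box has {1,2,3,6,9} → only 5 remains.
row 4, column 4 = 8: row 4 has {2,5,7,9}; col 4 has {1,4,6}; box has {3,6} → only 8 remains.

8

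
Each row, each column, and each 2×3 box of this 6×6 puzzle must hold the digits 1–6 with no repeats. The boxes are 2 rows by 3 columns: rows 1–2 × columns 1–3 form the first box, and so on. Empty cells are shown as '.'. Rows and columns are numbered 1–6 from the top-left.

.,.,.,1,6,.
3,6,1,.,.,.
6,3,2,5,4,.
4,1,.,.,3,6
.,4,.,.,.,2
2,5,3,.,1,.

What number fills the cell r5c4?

r1c1 = 5: row 1 has {1,6}; col 1 has {2,3,4,6}; box has {1,3,6} → only 5 remains.
r1c2 = 2: row 1 has {1,5,6}; col 2 has {1,3,4,5,6}; box has {1,3,5,6} → only 2 remains.
r1c3 = 4: row 1 has {1,2,5,6}; col 3 has {1,2,3}; box has {1,2,3,5,6} → only 4 remains.
r1c6 = 3: row 1 has {1,2,4,5,6}; col 6 has {2,6}; box has {1,6} → only 3 remains.
r3c6 = 1: row 3 has {2,3,4,5,6}; col 6 has {2,3,6}; box has {3,4,5,6} → only 1 remains.
r4c3 = 5: row 4 has {1,3,4,6}; col 3 has {1,2,3,4}; box has {1,2,3,4,6} → only 5 remains.
r4c4 = 2: row 4 has {1,3,4,5,6}; col 4 has {1,5}; box has {1,3,4,5,6} → only 2 remains.
r5c1 = 1: row 5 has {2,4}; col 1 has {2,3,4,5,6}; box has {2,3,4,5} → only 1 remains.
r5c3 = 6: row 5 has {1,2,4}; col 3 has {1,2,3,4,5}; box has {1,2,3,4,5} → only 6 remains.
r5c4 = 3: row 5 has {1,2,4,6}; col 4 has {1,2,5}; box has {1,2} → only 3 remains.

3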